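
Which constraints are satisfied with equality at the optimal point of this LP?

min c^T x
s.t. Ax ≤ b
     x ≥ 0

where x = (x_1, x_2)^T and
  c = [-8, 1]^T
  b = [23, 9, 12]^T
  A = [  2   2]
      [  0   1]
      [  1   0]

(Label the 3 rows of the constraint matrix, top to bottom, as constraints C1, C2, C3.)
Optimal: x_1 = 11.5, x_2 = 0
Slack at optimum:
  C1: slack = 0 (binding)
  C2: slack = 9
  C3: slack = 0.5
  x_1 ≥ 0: x_1 = 11.5
  x_2 ≥ 0: x_2 = 0 (binding)
Binding constraints: C1, x_2 ≥ 0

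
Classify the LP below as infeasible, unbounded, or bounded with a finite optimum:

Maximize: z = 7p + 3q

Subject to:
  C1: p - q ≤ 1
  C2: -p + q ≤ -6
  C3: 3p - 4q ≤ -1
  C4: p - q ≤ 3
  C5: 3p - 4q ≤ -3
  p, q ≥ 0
C1 requires p - q ≤ 1, while C2 (-p + q ≤ -6) is equivalent to p - q ≥ 6. Together they would need 6 ≤ p - q ≤ 1, which is impossible since 6 > 1. No point satisfies all constraints.

Infeasible: no point satisfies all constraints simultaneously.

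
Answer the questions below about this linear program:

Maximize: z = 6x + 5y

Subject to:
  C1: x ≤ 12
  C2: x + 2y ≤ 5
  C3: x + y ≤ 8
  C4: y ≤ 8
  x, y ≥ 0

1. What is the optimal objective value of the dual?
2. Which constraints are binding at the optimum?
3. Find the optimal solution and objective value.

1. 30 (by strong duality, equal to the primal optimum)
2. C2, y ≥ 0
3. x = 5, y = 0, z = 30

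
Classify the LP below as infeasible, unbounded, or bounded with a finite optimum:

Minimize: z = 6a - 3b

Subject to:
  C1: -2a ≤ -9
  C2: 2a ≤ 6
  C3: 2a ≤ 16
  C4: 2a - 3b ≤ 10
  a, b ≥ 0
C2 requires 2a ≤ 6, while C1 (-2a ≤ -9) is equivalent to 2a ≥ 9. Together they would need 9 ≤ 2a ≤ 6, which is impossible since 9 > 6. No point satisfies all constraints.

The feasible region is empty; the LP is infeasible.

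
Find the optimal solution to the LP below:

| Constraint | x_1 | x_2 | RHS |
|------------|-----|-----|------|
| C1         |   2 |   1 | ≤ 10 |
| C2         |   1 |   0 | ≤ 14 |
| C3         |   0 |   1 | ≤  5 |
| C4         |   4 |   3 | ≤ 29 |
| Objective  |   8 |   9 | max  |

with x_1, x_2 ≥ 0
x_1 = 2.5, x_2 = 5, z = 65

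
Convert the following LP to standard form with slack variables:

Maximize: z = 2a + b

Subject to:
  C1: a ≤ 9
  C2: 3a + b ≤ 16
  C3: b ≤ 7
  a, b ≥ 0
max z = 2a + b

s.t.
  a + s1 = 9
  3a + b + s2 = 16
  b + s3 = 7
  a, b, s1, s2, s3 ≥ 0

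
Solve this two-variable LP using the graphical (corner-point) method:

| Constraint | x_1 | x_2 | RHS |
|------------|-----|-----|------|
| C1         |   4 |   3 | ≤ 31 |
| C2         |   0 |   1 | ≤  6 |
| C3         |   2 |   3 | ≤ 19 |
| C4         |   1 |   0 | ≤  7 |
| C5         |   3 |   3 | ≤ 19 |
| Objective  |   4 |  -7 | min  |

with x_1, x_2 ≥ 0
x_1 = 0, x_2 = 6, z = -42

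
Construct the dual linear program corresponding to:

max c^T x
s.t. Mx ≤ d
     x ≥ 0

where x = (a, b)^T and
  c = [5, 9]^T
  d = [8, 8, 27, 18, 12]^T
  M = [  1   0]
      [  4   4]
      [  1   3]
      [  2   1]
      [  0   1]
Minimize: z = 8y1 + 8y2 + 27y3 + 18y4 + 12y5

Subject to:
  C1: -y1 - 4y2 - y3 - 2y4 ≤ -5
  C2: -4y2 - 3y3 - y4 - y5 ≤ -9
  y1, y2, y3, y4, y5 ≥ 0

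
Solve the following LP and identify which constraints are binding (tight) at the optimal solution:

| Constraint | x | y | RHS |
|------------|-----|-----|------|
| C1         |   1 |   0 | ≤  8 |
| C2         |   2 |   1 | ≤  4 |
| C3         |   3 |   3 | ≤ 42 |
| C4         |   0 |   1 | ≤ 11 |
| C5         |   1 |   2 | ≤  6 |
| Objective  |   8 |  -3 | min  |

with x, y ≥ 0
Optimal: x = 0, y = 3
Binding: C5, x ≥ 0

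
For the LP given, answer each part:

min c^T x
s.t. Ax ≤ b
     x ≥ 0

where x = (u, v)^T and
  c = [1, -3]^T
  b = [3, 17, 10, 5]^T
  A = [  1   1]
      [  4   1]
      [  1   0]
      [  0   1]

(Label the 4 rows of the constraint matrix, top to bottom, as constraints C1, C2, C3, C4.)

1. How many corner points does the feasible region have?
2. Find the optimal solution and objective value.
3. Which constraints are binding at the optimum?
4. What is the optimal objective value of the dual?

1. 3
2. u = 0, v = 3, z = -9
3. C1, u ≥ 0
4. -9 (by strong duality, equal to the primal optimum)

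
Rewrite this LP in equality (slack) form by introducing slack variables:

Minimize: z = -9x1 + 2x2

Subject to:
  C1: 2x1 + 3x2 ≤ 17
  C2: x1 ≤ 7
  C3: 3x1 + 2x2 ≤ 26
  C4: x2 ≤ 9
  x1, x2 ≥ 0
min z = -9x1 + 2x2

s.t.
  2x1 + 3x2 + s1 = 17
  x1 + s2 = 7
  3x1 + 2x2 + s3 = 26
  x2 + s4 = 9
  x1, x2, s1, s2, s3, s4 ≥ 0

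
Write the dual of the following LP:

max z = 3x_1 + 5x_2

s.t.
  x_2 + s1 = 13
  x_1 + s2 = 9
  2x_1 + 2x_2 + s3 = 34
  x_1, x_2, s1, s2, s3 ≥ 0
Minimize: z = 13y1 + 9y2 + 34y3

Subject to:
  C1: -y2 - 2y3 ≤ -3
  C2: -y1 - 2y3 ≤ -5
  y1, y2, y3 ≥ 0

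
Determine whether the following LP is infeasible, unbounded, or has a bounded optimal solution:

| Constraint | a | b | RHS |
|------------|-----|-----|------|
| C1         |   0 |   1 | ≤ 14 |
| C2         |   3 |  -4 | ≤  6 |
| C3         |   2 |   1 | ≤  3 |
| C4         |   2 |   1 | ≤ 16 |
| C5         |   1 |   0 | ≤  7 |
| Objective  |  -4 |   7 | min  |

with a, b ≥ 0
The point (1.5, 0) satisfies every constraint, so the LP is feasible; the constraints give a ≤ 7 and b ≤ 14, which with a, b ≥ 0 keep the feasible region inside a bounded box. A feasible, bounded LP attains a finite optimum at a vertex.

Evaluating z = -4a + 7b at each vertex:
  (0, 0): z = 0
  (1.5, 0): z = -6
  (0, 3): z = 21

Bounded optimum: z* = -6 at (1.5, 0).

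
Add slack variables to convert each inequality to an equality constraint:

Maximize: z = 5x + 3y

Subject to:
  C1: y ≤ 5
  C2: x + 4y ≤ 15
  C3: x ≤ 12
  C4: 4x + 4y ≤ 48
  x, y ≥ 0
max z = 5x + 3y

s.t.
  y + s1 = 5
  x + 4y + s2 = 15
  x + s3 = 12
  4x + 4y + s4 = 48
  x, y, s1, s2, s3, s4 ≥ 0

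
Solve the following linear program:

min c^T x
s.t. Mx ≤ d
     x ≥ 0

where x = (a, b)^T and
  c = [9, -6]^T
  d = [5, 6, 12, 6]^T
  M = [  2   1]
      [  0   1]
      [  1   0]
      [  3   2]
Each vertex is the intersection of two constraint boundaries that also satisfies all remaining constraints:
  a = 0 and b = 0 → (0, 0)
  3a + 2b = 6 and b = 0 → (2, 0)
  3a + 2b = 6 and a = 0 → (0, 3)

Evaluating z = 9a - 6b at each vertex:
  (0, 0): z = 0
  (2, 0): z = 18
  (0, 3): z = -18

The minimum is at (0, 3) with z = -18.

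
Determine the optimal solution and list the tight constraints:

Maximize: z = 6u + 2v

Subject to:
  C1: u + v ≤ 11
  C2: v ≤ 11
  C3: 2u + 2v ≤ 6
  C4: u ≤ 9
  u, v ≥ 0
Optimal: u = 3, v = 0
Slack at optimum:
  C1: slack = 8
  C2: slack = 11
  C3: slack = 0 (binding)
  C4: slack = 6
  u ≥ 0: u = 3
  v ≥ 0: v = 0 (binding)
Binding constraints: C3, v ≥ 0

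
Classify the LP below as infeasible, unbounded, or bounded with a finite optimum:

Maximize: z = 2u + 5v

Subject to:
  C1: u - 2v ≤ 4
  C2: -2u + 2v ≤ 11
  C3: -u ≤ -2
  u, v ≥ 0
Feasible point: (2, 0) satisfies every constraint, so the LP is feasible.
Direction d = (1, 1): for each constraint row a, a·d ≤ 0 —
  (1)(1) + (-2)(1) = -1 ≤ 0
  (-2)(1) + (2)(1) = 0 ≤ 0
  (-1)(1) + (0)(1) = -1 ≤ 0
and d ≥ 0, so (2, 0) + t·d stays feasible for every t ≥ 0. Along this ray z = 2u + 5v changes by 7 per unit t, so z → +∞.

Unbounded — the objective can increase without bound over the feasible region.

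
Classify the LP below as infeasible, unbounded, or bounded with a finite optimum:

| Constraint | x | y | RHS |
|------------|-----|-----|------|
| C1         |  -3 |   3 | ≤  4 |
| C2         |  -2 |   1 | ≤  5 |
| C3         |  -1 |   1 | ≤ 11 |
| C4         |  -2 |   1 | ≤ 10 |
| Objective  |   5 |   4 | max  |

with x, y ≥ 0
Feasible point: (0, 0) satisfies every constraint, so the LP is feasible.
Direction d = (1, 0): for each constraint row a, a·d ≤ 0 —
  (-3)(1) + (3)(0) = -3 ≤ 0
  (-2)(1) + (1)(0) = -2 ≤ 0
  (-1)(1) + (1)(0) = -1 ≤ 0
  (-2)(1) + (1)(0) = -2 ≤ 0
and d ≥ 0, so (0, 0) + t·d stays feasible for every t ≥ 0. Along this ray z = 5x + 4y changes by 5 per unit t, so z → +∞.

Unbounded: there is a feasible ray along which z → +∞.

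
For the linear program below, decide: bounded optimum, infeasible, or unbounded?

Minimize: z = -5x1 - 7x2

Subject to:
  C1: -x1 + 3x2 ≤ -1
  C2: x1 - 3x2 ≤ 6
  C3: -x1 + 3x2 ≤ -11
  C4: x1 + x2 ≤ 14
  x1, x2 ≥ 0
C2 requires x1 - 3x2 ≤ 6, while C3 (-x1 + 3x2 ≤ -11) is equivalent to x1 - 3x2 ≥ 11. Together they would need 11 ≤ x1 - 3x2 ≤ 6, which is impossible since 11 > 6. No point satisfies all constraints.

Infeasible: no point satisfies all constraints simultaneously.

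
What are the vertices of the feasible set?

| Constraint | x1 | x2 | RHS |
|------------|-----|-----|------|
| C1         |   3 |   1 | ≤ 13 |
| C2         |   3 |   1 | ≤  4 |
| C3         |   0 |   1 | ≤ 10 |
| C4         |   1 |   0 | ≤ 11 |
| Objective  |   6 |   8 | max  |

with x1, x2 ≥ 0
Each vertex is the intersection of two constraint boundaries that also satisfies all remaining constraints:
  x1 = 0 and x2 = 0 → (0, 0)
  3x1 + x2 = 4 and x2 = 0 → (1.333, 0)
  3x1 + x2 = 4 and x1 = 0 → (0, 4)

Vertices: (0, 0), (1.333, 0), (0, 4)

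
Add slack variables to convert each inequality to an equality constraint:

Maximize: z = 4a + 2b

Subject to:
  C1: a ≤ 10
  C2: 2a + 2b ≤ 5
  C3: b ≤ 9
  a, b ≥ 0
max z = 4a + 2b

s.t.
  a + s1 = 10
  2a + 2b + s2 = 5
  b + s3 = 9
  a, b, s1, s2, s3 ≥ 0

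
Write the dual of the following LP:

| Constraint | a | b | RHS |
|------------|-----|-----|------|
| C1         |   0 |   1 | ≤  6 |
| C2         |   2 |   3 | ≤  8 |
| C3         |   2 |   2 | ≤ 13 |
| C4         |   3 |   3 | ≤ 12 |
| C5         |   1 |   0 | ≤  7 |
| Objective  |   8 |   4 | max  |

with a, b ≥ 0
Minimize: z = 6y1 + 8y2 + 13y3 + 12y4 + 7y5

Subject to:
  C1: -2y2 - 2y3 - 3y4 - y5 ≤ -8
  C2: -y1 - 3y2 - 2y3 - 3y4 ≤ -4
  y1, y2, y3, y4, y5 ≥ 0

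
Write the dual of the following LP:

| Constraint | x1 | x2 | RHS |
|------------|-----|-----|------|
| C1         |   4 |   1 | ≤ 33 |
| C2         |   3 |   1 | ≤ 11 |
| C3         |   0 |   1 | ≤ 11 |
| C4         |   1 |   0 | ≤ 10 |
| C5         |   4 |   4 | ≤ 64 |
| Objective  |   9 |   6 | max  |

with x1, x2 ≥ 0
Minimize: z = 33y1 + 11y2 + 11y3 + 10y4 + 64y5

Subject to:
  C1: -4y1 - 3y2 - y4 - 4y5 ≤ -9
  C2: -y1 - y2 - y3 - 4y5 ≤ -6
  y1, y2, y3, y4, y5 ≥ 0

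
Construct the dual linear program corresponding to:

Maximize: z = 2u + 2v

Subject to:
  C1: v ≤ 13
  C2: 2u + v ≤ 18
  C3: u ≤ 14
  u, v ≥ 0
Minimize: z = 13y1 + 18y2 + 14y3

Subject to:
  C1: -2y2 - y3 ≤ -2
  C2: -y1 - y2 ≤ -2
  y1, y2, y3 ≥ 0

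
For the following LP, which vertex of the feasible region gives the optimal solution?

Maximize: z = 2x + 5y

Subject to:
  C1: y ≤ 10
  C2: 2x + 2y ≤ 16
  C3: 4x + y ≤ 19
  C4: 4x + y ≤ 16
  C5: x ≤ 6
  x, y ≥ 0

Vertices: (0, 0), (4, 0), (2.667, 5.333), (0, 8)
(0, 8) with z = 40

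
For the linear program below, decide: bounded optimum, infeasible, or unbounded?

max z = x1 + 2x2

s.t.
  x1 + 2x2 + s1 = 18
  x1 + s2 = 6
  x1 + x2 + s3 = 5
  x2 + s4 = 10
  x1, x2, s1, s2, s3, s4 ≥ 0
The point (0, 5) satisfies every constraint, so the LP is feasible; the constraints give x1 ≤ 6 and x2 ≤ 10, which with x1, x2 ≥ 0 keep the feasible region inside a bounded box. A feasible, bounded LP attains a finite optimum at a vertex.

Evaluating z = x1 + 2x2 at each vertex:
  (0, 0): z = 0
  (5, 0): z = 5
  (0, 5): z = 10

Bounded optimum: z* = 10 at (0, 5).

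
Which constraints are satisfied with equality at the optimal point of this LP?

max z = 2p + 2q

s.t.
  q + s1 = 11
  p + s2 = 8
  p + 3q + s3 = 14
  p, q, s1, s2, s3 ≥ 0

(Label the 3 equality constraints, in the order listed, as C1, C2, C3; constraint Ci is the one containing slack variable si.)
Optimal: p = 8, q = 2
Slack at optimum:
  C1: slack = 9
  C2: slack = 0 (binding)
  C3: slack = 0 (binding)
  p ≥ 0: p = 8
  q ≥ 0: q = 2
Binding constraints: C2, C3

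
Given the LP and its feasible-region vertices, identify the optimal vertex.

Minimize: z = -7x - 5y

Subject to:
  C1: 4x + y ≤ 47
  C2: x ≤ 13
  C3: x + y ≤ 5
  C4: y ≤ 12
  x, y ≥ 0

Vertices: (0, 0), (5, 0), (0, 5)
(5, 0) with z = -35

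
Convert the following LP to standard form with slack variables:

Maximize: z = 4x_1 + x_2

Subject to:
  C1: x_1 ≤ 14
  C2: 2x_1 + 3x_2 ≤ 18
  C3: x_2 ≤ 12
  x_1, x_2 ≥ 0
max z = 4x_1 + x_2

s.t.
  x_1 + s1 = 14
  2x_1 + 3x_2 + s2 = 18
  x_2 + s3 = 12
  x_1, x_2, s1, s2, s3 ≥ 0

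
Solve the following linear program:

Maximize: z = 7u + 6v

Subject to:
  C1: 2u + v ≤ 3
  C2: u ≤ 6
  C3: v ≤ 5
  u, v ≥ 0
u = 0, v = 3, z = 18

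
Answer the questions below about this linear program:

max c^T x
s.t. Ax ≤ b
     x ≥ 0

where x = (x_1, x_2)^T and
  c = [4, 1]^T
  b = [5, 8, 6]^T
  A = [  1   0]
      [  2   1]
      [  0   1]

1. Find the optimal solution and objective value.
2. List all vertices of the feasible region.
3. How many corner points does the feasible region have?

1. x_1 = 4, x_2 = 0, z = 16
2. (0, 0), (4, 0), (1, 6), (0, 6)
3. 4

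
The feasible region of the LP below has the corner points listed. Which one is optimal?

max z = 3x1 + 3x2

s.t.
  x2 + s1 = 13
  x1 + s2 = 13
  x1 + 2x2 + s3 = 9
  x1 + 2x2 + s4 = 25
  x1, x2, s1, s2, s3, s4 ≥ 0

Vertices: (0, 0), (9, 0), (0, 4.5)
Evaluating z = 3x1 + 3x2 at each vertex:
  (0, 0): z = 0
  (9, 0): z = 27
  (0, 4.5): z = 13.5

The largest value is z = 27, attained at (9, 0).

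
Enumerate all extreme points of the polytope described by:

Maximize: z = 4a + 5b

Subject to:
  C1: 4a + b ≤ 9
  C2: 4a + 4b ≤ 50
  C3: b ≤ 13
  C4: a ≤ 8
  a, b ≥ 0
Each vertex is the intersection of two constraint boundaries that also satisfies all remaining constraints:
  a = 0 and b = 0 → (0, 0)
  4a + b = 9 and b = 0 → (2.25, 0)
  4a + b = 9 and a = 0 → (0, 9)

Vertices: (0, 0), (2.25, 0), (0, 9)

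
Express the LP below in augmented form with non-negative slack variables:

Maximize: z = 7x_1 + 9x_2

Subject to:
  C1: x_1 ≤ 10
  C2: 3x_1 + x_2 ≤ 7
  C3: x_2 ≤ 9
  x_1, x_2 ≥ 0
max z = 7x_1 + 9x_2

s.t.
  x_1 + s1 = 10
  3x_1 + x_2 + s2 = 7
  x_2 + s3 = 9
  x_1, x_2, s1, s2, s3 ≥ 0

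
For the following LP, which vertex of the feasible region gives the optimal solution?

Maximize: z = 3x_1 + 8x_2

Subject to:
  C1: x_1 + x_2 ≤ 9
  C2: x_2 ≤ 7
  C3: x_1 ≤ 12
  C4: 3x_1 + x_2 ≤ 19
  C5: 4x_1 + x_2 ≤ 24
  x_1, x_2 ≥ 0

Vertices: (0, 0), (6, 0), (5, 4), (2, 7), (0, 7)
(2, 7) with z = 62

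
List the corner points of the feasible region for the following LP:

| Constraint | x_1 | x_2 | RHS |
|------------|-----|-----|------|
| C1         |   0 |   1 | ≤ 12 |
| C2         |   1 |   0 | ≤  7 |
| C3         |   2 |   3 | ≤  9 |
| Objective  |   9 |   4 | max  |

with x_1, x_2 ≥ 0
Each vertex is the intersection of two constraint boundaries that also satisfies all remaining constraints:
  x_1 = 0 and x_2 = 0 → (0, 0)
  2x_1 + 3x_2 = 9 and x_2 = 0 → (4.5, 0)
  2x_1 + 3x_2 = 9 and x_1 = 0 → (0, 3)

Vertices: (0, 0), (4.5, 0), (0, 3)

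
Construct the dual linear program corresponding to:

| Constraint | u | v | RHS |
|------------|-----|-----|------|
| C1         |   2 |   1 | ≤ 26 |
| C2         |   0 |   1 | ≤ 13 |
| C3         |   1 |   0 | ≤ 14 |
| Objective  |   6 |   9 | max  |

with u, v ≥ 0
Minimize: z = 26y1 + 13y2 + 14y3

Subject to:
  C1: -2y1 - y3 ≤ -6
  C2: -y1 - y2 ≤ -9
  y1, y2, y3 ≥ 0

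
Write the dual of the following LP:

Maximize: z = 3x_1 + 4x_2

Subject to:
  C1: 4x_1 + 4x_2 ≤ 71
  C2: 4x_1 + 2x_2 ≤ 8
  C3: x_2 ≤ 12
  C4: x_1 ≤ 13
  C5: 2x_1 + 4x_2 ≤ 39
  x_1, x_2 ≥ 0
Minimize: z = 71y1 + 8y2 + 12y3 + 13y4 + 39y5

Subject to:
  C1: -4y1 - 4y2 - y4 - 2y5 ≤ -3
  C2: -4y1 - 2y2 - y3 - 4y5 ≤ -4
  y1, y2, y3, y4, y5 ≥ 0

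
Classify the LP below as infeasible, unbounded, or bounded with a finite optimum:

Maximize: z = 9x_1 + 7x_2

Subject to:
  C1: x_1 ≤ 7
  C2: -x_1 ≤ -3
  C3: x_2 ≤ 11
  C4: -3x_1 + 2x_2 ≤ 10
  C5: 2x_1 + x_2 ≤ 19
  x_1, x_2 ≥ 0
The point (4, 11) satisfies every constraint, so the LP is feasible; the constraints give x_1 ≤ 7 and x_2 ≤ 11, which with x_1, x_2 ≥ 0 keep the feasible region inside a bounded box. A feasible, bounded LP attains a finite optimum at a vertex.

Evaluating z = 9x_1 + 7x_2 at each vertex:
  (3, 0): z = 27
  (7, 0): z = 63
  (7, 5): z = 98
  (4, 11): z = 113
  (3, 9.5): z = 93.5

Feasible with finite optimum z* = 113 at (4, 11).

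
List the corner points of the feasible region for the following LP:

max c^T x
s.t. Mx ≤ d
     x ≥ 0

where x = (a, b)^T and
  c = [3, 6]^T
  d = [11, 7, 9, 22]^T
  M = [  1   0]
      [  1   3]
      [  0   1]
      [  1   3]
Each vertex is the intersection of two constraint boundaries that also satisfies all remaining constraints:
  a = 0 and b = 0 → (0, 0)
  a + 3b = 7 and b = 0 → (7, 0)
  a + 3b = 7 and a = 0 → (0, 2.333)

Vertices: (0, 0), (7, 0), (0, 2.333)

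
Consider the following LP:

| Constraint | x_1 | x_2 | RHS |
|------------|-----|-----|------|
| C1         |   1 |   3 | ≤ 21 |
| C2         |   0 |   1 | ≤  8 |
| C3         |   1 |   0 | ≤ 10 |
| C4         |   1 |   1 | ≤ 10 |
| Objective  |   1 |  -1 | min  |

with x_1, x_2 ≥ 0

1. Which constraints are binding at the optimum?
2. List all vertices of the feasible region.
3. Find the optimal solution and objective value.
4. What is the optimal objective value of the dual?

1. C1, x_1 ≥ 0
2. (0, 0), (10, 0), (4.5, 5.5), (0, 7)
3. x_1 = 0, x_2 = 7, z = -7
4. -7 (by strong duality, equal to the primal optimum)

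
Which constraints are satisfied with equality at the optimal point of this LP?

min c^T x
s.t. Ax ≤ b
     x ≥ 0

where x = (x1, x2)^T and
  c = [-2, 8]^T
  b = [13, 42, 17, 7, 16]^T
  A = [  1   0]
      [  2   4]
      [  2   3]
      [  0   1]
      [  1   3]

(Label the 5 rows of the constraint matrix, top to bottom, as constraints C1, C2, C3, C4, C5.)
Optimal: x1 = 8.5, x2 = 0
Slack at optimum:
  C1: slack = 4.5
  C2: slack = 25
  C3: slack = 0 (binding)
  C4: slack = 7
  C5: slack = 7.5
  x1 ≥ 0: x1 = 8.5
  x2 ≥ 0: x2 = 0 (binding)
Binding constraints: C3, x2 ≥ 0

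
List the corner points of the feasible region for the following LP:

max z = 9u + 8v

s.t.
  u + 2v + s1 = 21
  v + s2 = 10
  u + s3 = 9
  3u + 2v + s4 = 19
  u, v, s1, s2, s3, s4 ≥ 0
Each vertex is the intersection of two constraint boundaries that also satisfies all remaining constraints:
  u = 0 and v = 0 → (0, 0)
  3u + 2v = 19 and v = 0 → (6.333, 0)
  3u + 2v = 19 and u = 0 → (0, 9.5)

Vertices: (0, 0), (6.333, 0), (0, 9.5)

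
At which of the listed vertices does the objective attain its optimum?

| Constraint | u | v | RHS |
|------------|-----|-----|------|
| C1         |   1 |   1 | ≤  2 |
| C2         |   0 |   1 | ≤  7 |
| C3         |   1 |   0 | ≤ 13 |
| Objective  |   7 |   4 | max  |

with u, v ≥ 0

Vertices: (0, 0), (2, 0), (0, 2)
Evaluating z = 7u + 4v at each vertex:
  (0, 0): z = 0
  (2, 0): z = 14
  (0, 2): z = 8

The largest value is z = 14, attained at (2, 0).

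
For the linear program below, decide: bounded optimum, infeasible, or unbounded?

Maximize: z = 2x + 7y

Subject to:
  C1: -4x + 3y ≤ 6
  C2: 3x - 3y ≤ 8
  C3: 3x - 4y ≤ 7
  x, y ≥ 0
Feasible point: (0, 0) satisfies every constraint, so the LP is feasible.
Direction d = (1, 1): for each constraint row a, a·d ≤ 0 —
  (-4)(1) + (3)(1) = -1 ≤ 0
  (3)(1) + (-3)(1) = 0 ≤ 0
  (3)(1) + (-4)(1) = -1 ≤ 0
and d ≥ 0, so (0, 0) + t·d stays feasible for every t ≥ 0. Along this ray z = 2x + 7y changes by 9 per unit t, so z → +∞.

Unbounded: there is a feasible ray along which z → +∞.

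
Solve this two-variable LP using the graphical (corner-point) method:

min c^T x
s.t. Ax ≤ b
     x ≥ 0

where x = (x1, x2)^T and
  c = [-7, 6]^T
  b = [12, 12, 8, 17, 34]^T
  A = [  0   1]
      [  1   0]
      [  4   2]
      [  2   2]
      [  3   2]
x1 = 2, x2 = 0, z = -14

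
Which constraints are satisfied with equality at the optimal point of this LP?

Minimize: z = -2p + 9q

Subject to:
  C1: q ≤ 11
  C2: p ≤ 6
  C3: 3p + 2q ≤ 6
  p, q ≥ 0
Optimal: p = 2, q = 0
Slack at optimum:
  C1: slack = 11
  C2: slack = 4
  C3: slack = 0 (binding)
  p ≥ 0: p = 2
  q ≥ 0: q = 0 (binding)
Binding constraints: C3, q ≥ 0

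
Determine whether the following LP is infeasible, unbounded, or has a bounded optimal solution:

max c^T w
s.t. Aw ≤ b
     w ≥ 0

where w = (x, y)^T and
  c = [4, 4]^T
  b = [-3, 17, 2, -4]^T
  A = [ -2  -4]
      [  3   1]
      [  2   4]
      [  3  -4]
One constraint requires 2x + 4y ≤ 2, while the constraint -2x - 4y ≤ -3 is equivalent to 2x + 4y ≥ 3. Together they would need 3 ≤ 2x + 4y ≤ 2, which is impossible since 3 > 2. No point satisfies all constraints.

The feasible region is empty; the LP is infeasible.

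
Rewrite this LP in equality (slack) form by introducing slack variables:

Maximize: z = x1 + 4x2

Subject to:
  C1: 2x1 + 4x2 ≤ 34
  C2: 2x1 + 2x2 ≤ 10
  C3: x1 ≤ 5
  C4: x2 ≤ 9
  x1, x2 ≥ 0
max z = x1 + 4x2

s.t.
  2x1 + 4x2 + s1 = 34
  2x1 + 2x2 + s2 = 10
  x1 + s3 = 5
  x2 + s4 = 9
  x1, x2, s1, s2, s3, s4 ≥ 0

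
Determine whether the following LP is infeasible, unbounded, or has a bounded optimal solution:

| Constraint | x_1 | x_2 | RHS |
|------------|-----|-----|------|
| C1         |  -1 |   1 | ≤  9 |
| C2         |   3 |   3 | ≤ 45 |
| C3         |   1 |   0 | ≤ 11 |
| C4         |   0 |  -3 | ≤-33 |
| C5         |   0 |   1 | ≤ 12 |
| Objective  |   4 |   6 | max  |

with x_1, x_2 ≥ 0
The point (3, 12) satisfies every constraint, so the LP is feasible; the constraints give x_1 ≤ 11 and x_2 ≤ 12, which with x_1, x_2 ≥ 0 keep the feasible region inside a bounded box. A feasible, bounded LP attains a finite optimum at a vertex.

The LP has an optimal solution: (3, 12) with z = 84.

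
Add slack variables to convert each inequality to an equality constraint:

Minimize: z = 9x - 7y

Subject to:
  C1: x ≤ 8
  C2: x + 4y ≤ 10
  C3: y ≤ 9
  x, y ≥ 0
min z = 9x - 7y

s.t.
  x + s1 = 8
  x + 4y + s2 = 10
  y + s3 = 9
  x, y, s1, s2, s3 ≥ 0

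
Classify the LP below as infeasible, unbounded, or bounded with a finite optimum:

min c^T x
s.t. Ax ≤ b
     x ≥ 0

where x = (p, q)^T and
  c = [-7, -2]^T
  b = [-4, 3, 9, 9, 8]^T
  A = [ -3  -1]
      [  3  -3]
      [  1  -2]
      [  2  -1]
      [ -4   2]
Feasible point: (1, 1) satisfies every constraint, so the LP is feasible.
Direction d = (1, 2): for each constraint row a, a·d ≤ 0 —
  (-3)(1) + (-1)(2) = -5 ≤ 0
  (3)(1) + (-3)(2) = -3 ≤ 0
  (1)(1) + (-2)(2) = -3 ≤ 0
  (2)(1) + (-1)(2) = 0 ≤ 0
  (-4)(1) + (2)(2) = 0 ≤ 0
and d ≥ 0, so (1, 1) + t·d stays feasible for every t ≥ 0. Along this ray z = -7p - 2q changes by -11 per unit t, so z → −∞.

Unbounded: there is a feasible ray along which z → −∞.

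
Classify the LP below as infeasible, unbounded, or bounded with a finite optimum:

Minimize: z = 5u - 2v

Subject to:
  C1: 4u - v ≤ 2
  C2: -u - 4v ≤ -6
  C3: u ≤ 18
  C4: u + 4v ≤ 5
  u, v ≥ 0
C4 requires u + 4v ≤ 5, while C2 (-u - 4v ≤ -6) is equivalent to u + 4v ≥ 6. Together they would need 6 ≤ u + 4v ≤ 5, which is impossible since 6 > 5. No point satisfies all constraints.

The feasible region is empty; the LP is infeasible.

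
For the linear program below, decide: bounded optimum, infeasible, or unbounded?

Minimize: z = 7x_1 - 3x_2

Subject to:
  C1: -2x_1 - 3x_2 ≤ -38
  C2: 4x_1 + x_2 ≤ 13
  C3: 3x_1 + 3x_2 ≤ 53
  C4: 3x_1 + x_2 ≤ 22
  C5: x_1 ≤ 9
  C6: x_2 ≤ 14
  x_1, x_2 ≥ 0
The point (0, 13) satisfies every constraint, so the LP is feasible; the constraints give x_1 ≤ 9 and x_2 ≤ 14, which with x_1, x_2 ≥ 0 keep the feasible region inside a bounded box. A feasible, bounded LP attains a finite optimum at a vertex.

Evaluating z = 7x_1 - 3x_2 at each vertex:
  (0, 12.67): z = -38
  (0.1, 12.6): z = -37.1
  (0, 13): z = -39

Bounded optimum: z* = -39 at (0, 13).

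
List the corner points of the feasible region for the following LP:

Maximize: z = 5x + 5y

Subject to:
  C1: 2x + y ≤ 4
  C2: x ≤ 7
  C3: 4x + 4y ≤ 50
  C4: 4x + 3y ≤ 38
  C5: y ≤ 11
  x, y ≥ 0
Each vertex is the intersection of two constraint boundaries that also satisfies all remaining constraints:
  x = 0 and y = 0 → (0, 0)
  2x + y = 4 and y = 0 → (2, 0)
  2x + y = 4 and x = 0 → (0, 4)

Vertices: (0, 0), (2, 0), (0, 4)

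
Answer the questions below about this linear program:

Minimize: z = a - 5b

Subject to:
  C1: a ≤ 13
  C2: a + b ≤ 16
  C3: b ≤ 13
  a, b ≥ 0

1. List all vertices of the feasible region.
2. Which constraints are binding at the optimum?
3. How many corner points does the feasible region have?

1. (0, 0), (13, 0), (13, 3), (3, 13), (0, 13)
2. C3, a ≥ 0
3. 5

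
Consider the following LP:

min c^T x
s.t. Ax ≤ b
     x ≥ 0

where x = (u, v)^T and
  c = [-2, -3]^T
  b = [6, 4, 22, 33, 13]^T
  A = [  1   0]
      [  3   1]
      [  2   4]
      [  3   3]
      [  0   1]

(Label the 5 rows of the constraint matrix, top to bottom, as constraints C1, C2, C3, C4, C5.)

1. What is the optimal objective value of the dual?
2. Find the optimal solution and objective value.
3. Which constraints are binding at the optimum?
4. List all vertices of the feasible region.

1. -12 (by strong duality, equal to the primal optimum)
2. u = 0, v = 4, z = -12
3. C2, u ≥ 0
4. (0, 0), (1.333, 0), (0, 4)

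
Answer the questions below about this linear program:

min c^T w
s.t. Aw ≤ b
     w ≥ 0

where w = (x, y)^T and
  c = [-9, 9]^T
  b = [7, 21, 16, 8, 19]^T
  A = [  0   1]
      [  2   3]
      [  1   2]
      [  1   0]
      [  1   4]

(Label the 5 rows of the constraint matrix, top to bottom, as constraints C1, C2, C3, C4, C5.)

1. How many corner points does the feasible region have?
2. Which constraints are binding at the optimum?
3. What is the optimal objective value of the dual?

1. 5
2. C4, y ≥ 0
3. -72 (by strong duality, equal to the primal optimum)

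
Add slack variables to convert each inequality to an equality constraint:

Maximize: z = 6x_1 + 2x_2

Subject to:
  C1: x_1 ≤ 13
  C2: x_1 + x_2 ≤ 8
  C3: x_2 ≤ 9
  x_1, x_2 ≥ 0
max z = 6x_1 + 2x_2

s.t.
  x_1 + s1 = 13
  x_1 + x_2 + s2 = 8
  x_2 + s3 = 9
  x_1, x_2, s1, s2, s3 ≥ 0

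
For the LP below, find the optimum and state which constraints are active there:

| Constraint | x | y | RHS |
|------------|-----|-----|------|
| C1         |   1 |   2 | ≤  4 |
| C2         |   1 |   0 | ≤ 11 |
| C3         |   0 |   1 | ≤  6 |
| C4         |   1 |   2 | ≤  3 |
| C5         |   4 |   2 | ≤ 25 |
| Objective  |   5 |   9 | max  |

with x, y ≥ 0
Optimal: x = 3, y = 0
Binding: C4, y ≥ 0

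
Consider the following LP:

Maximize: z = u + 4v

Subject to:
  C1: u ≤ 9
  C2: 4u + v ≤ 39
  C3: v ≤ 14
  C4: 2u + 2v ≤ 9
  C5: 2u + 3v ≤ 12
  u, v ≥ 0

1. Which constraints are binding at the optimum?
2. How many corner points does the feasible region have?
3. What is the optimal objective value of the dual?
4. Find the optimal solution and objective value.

1. C5, u ≥ 0
2. 4
3. 16 (by strong duality, equal to the primal optimum)
4. u = 0, v = 4, z = 16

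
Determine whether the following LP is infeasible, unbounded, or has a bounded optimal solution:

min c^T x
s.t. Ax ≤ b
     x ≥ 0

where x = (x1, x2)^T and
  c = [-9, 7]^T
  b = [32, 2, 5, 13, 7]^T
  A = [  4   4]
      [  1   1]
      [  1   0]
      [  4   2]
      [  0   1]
The point (2, 0) satisfies every constraint, so the LP is feasible; the constraints give x1 ≤ 5 and x2 ≤ 7, which with x1, x2 ≥ 0 keep the feasible region inside a bounded box. A feasible, bounded LP attains a finite optimum at a vertex.

Bounded optimum: z* = -18 at (2, 0).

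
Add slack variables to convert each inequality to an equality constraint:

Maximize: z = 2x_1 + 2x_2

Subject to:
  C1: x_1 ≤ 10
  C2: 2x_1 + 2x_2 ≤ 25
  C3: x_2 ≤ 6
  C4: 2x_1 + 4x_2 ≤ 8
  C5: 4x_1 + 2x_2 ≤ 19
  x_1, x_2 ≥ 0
max z = 2x_1 + 2x_2

s.t.
  x_1 + s1 = 10
  2x_1 + 2x_2 + s2 = 25
  x_2 + s3 = 6
  2x_1 + 4x_2 + s4 = 8
  4x_1 + 2x_2 + s5 = 19
  x_1, x_2, s1, s2, s3, s4, s5 ≥ 0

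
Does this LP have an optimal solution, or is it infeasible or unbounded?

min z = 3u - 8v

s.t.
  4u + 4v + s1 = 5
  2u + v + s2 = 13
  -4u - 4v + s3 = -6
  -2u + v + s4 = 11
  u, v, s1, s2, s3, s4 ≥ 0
The row 4u + 4v + s1 = 5 with s1 ≥ 0 requires 4u + 4v ≤ 5, while the row -4u - 4v + s3 = -6 with s3 ≥ 0 is equivalent to 4u + 4v ≥ 6. Together they would need 6 ≤ 4u + 4v ≤ 5, which is impossible since 6 > 5. No point satisfies all constraints.

Infeasible: no point satisfies all constraints simultaneously.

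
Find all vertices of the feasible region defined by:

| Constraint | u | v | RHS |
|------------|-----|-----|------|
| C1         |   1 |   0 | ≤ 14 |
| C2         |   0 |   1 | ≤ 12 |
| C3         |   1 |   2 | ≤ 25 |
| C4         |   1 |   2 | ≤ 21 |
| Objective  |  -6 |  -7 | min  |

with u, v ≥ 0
Each vertex is the intersection of two constraint boundaries that also satisfies all remaining constraints:
  u = 0 and v = 0 → (0, 0)
  u = 14 and v = 0 → (14, 0)
  u = 14 and u + 2v = 21 → (14, 3.5)
  u + 2v = 21 and u = 0 → (0, 10.5)

Vertices: (0, 0), (14, 0), (14, 3.5), (0, 10.5)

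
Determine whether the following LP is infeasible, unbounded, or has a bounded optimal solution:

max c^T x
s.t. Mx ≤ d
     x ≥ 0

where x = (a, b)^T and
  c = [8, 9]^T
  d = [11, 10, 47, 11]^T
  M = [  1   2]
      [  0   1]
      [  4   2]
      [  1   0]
The point (11, 0) satisfies every constraint, so the LP is feasible; the constraints give a ≤ 11 and b ≤ 10, which with a, b ≥ 0 keep the feasible region inside a bounded box. A feasible, bounded LP attains a finite optimum at a vertex.

Evaluating z = 8a + 9b at each vertex:
  (0, 0): z = 0
  (11, 0): z = 88
  (0, 5.5): z = 49.5

Feasible with finite optimum z* = 88 at (11, 0).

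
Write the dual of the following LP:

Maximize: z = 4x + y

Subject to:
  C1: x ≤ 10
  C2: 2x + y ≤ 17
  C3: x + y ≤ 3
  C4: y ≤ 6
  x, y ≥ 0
Minimize: z = 10y1 + 17y2 + 3y3 + 6y4

Subject to:
  C1: -y1 - 2y2 - y3 ≤ -4
  C2: -y2 - y3 - y4 ≤ -1
  y1, y2, y3, y4 ≥ 0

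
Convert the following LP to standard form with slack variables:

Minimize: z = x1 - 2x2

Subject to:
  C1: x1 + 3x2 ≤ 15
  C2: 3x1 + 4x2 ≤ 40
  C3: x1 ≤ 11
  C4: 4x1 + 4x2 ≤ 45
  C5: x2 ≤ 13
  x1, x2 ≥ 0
min z = x1 - 2x2

s.t.
  x1 + 3x2 + s1 = 15
  3x1 + 4x2 + s2 = 40
  x1 + s3 = 11
  4x1 + 4x2 + s4 = 45
  x2 + s5 = 13
  x1, x2, s1, s2, s3, s4, s5 ≥ 0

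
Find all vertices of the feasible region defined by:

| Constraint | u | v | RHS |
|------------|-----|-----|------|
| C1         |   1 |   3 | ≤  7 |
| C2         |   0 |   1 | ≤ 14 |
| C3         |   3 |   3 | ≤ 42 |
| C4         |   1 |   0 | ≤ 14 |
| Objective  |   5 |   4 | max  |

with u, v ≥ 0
Each vertex is the intersection of two constraint boundaries that also satisfies all remaining constraints:
  u = 0 and v = 0 → (0, 0)
  u + 3v = 7 and v = 0 → (7, 0)
  u + 3v = 7 and u = 0 → (0, 2.333)

Vertices: (0, 0), (7, 0), (0, 2.333)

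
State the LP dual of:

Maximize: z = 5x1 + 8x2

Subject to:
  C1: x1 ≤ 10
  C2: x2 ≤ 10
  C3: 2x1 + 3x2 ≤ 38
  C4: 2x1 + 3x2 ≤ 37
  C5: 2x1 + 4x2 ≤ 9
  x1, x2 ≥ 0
Minimize: z = 10y1 + 10y2 + 38y3 + 37y4 + 9y5

Subject to:
  C1: -y1 - 2y3 - 2y4 - 2y5 ≤ -5
  C2: -y2 - 3y3 - 3y4 - 4y5 ≤ -8
  y1, y2, y3, y4, y5 ≥ 0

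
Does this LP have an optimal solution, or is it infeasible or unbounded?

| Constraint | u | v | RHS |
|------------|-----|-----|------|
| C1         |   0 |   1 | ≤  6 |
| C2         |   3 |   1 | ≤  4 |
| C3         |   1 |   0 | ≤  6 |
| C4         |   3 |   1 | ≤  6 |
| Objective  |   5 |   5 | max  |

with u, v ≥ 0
The point (0, 4) satisfies every constraint, so the LP is feasible; the constraints give u ≤ 6 and v ≤ 6, which with u, v ≥ 0 keep the feasible region inside a bounded box. A feasible, bounded LP attains a finite optimum at a vertex.

Feasible with finite optimum z* = 20 at (0, 4).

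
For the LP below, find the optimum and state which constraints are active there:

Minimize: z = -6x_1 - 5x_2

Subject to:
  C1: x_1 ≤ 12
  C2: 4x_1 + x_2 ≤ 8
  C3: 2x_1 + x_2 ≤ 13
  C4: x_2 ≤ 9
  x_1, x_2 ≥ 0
Optimal: x_1 = 0, x_2 = 8
Binding: C2, x_1 ≥ 0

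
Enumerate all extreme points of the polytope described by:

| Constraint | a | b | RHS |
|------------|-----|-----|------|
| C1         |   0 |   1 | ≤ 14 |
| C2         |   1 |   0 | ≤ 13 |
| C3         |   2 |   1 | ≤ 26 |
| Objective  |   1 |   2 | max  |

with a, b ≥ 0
Each vertex is the intersection of two constraint boundaries that also satisfies all remaining constraints:
  a = 0 and b = 0 → (0, 0)
  a = 13 and 2a + b = 26 → (13, 0)
  b = 14 and 2a + b = 26 → (6, 14)
  b = 14 and a = 0 → (0, 14)

Vertices: (0, 0), (13, 0), (6, 14), (0, 14)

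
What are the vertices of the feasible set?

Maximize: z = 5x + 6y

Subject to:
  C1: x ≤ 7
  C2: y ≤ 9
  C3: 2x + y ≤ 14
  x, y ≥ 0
Each vertex is the intersection of two constraint boundaries that also satisfies all remaining constraints:
  x = 0 and y = 0 → (0, 0)
  x = 7 and 2x + y = 14 → (7, 0)
  y = 9 and 2x + y = 14 → (2.5, 9)
  y = 9 and x = 0 → (0, 9)

Vertices: (0, 0), (7, 0), (2.5, 9), (0, 9)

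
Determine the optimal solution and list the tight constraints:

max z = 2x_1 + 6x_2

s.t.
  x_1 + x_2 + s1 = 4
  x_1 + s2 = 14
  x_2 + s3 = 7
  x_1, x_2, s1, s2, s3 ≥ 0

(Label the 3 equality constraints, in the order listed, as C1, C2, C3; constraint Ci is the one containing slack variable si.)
Optimal: x_1 = 0, x_2 = 4
Binding: C1, x_1 ≥ 0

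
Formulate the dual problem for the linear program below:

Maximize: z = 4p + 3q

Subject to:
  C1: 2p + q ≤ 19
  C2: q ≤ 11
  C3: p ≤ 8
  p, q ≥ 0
Minimize: z = 19y1 + 11y2 + 8y3

Subject to:
  C1: -2y1 - y3 ≤ -4
  C2: -y1 - y2 ≤ -3
  y1, y2, y3 ≥ 0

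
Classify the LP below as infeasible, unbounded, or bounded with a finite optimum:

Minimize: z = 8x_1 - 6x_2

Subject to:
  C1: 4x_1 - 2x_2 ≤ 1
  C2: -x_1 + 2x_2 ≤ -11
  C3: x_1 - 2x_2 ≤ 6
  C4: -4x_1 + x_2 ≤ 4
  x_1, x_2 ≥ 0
C3 requires x_1 - 2x_2 ≤ 6, while C2 (-x_1 + 2x_2 ≤ -11) is equivalent to x_1 - 2x_2 ≥ 11. Together they would need 11 ≤ x_1 - 2x_2 ≤ 6, which is impossible since 11 > 6. No point satisfies all constraints.

The feasible region is empty; the LP is infeasible.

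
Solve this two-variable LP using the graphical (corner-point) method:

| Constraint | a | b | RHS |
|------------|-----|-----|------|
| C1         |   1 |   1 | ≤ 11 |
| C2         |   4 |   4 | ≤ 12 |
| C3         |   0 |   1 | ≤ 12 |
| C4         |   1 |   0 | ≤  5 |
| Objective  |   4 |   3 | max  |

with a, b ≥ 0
a = 3, b = 0, z = 12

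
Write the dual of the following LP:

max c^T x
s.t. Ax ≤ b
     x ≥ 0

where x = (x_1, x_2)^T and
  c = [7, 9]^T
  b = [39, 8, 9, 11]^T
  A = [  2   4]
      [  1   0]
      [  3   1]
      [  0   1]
Minimize: z = 39y1 + 8y2 + 9y3 + 11y4

Subject to:
  C1: -2y1 - y2 - 3y3 ≤ -7
  C2: -4y1 - y3 - y4 ≤ -9
  y1, y2, y3, y4 ≥ 0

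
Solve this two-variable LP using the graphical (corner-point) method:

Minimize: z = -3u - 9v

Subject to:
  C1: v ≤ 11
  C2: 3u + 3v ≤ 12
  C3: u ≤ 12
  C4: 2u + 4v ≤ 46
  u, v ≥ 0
u = 0, v = 4, z = -36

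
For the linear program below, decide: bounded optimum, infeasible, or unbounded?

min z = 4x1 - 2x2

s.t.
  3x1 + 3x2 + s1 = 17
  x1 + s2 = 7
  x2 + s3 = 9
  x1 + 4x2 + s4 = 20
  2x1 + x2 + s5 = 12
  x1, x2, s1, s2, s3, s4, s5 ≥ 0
The point (0, 5) satisfies every constraint, so the LP is feasible; the constraints give x1 ≤ 7 and x2 ≤ 9, which with x1, x2 ≥ 0 keep the feasible region inside a bounded box. A feasible, bounded LP attains a finite optimum at a vertex.

Bounded optimum: z* = -10 at (0, 5).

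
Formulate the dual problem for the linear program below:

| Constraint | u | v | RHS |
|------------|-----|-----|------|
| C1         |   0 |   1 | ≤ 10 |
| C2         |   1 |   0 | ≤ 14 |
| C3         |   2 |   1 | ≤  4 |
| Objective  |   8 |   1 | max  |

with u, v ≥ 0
Minimize: z = 10y1 + 14y2 + 4y3

Subject to:
  C1: -y2 - 2y3 ≤ -8
  C2: -y1 - y3 ≤ -1
  y1, y2, y3 ≥ 0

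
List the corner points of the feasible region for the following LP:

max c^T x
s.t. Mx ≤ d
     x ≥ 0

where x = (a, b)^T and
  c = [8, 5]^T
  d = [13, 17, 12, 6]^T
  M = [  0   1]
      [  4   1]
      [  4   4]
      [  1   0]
Each vertex is the intersection of two constraint boundaries that also satisfies all remaining constraints:
  a = 0 and b = 0 → (0, 0)
  4a + 4b = 12 and b = 0 → (3, 0)
  4a + 4b = 12 and a = 0 → (0, 3)

Vertices: (0, 0), (3, 0), (0, 3)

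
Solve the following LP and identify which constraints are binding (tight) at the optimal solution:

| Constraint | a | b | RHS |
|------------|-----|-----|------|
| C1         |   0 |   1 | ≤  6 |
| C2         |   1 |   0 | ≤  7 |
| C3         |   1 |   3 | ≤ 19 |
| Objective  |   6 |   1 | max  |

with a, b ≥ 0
Optimal: a = 7, b = 4
Slack at optimum:
  C1: slack = 2
  C2: slack = 0 (binding)
  C3: slack = 0 (binding)
  a ≥ 0: a = 7
  b ≥ 0: b = 4
Binding constraints: C2, C3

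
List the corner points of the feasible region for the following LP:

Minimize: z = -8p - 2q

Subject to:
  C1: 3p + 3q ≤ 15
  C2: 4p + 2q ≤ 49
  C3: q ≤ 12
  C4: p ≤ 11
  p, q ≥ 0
Each vertex is the intersection of two constraint boundaries that also satisfies all remaining constraints:
  p = 0 and q = 0 → (0, 0)
  3p + 3q = 15 and q = 0 → (5, 0)
  3p + 3q = 15 and p = 0 → (0, 5)

Vertices: (0, 0), (5, 0), (0, 5)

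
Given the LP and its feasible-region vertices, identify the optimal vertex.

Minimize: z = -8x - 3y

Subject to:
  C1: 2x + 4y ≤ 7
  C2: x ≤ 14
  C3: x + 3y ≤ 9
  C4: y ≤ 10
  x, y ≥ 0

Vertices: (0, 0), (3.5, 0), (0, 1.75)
(3.5, 0) with z = -28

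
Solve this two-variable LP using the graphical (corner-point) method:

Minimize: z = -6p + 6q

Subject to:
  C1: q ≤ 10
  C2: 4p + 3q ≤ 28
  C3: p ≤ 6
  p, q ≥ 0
p = 6, q = 0, z = -36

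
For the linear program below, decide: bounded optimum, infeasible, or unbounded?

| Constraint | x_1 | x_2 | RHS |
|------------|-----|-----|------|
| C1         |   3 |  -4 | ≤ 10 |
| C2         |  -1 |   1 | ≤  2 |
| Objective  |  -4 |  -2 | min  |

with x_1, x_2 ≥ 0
Feasible point: (0, 0) satisfies every constraint, so the LP is feasible.
Direction d = (1, 1): for each constraint row a, a·d ≤ 0 —
  (3)(1) + (-4)(1) = -1 ≤ 0
  (-1)(1) + (1)(1) = 0 ≤ 0
and d ≥ 0, so (0, 0) + t·d stays feasible for every t ≥ 0. Along this ray z = -4x_1 - 2x_2 changes by -6 per unit t, so z → −∞.

Unbounded: there is a feasible ray along which z → −∞.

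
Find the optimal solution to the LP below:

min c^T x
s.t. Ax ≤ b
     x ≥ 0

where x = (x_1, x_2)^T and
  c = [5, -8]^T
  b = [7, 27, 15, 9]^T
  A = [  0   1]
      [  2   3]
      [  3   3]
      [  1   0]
Each vertex is the intersection of two constraint boundaries that also satisfies all remaining constraints:
  x_1 = 0 and x_2 = 0 → (0, 0)
  3x_1 + 3x_2 = 15 and x_2 = 0 → (5, 0)
  3x_1 + 3x_2 = 15 and x_1 = 0 → (0, 5)

Evaluating z = 5x_1 - 8x_2 at each vertex:
  (0, 0): z = 0
  (5, 0): z = 25
  (0, 5): z = -40

The minimum is at (0, 5) with z = -40.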